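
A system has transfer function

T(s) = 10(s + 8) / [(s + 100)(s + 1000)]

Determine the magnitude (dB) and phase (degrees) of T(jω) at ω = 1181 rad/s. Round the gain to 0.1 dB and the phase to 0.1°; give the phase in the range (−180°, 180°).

At s = jω = j1181:
zero (s+8): 8 + j1181 → |·| = √(8²+1181²) = √1394825 ≈ 1181, ∠ = arctan(1181/8) ≈ 89.61°
pole (s+100): 100 + j1181 → |·| = √(100²+1181²) = √1404761 ≈ 1185.2, ∠ = arctan(1181/100) ≈ 85.16°
pole (s+1000): 1000 + j1181 → |·| = √(1000²+1181²) = √2394761 ≈ 1547.5, ∠ = arctan(1181/1000) ≈ 49.74°
|T| = 10 · 1181 / 1.8341e+06 ≈ 0.0064391
Gain = 20 log₁₀(0.0064391) ≈ -43.82 dB
∠T = 89.61° − 134.90° = -45.29°

-43.8 dB, -45.3°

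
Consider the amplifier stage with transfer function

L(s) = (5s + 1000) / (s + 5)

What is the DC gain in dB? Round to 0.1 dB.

L(0) = 1000 / 5 = 200
20 log₁₀(200) ≈ 46.02 dB

46.0 dB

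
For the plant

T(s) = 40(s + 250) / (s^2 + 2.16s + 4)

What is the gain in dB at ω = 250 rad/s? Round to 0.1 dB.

-12.9 dB

At s = jω = j250:
zero (s+250): 250 + j250 → |·| = √(250²+250²) = √125000 ≈ 353.55, ∠ = arctan(250/250) ≈ 45.00°
quadratic: (j250)² + 2.16·j250 + 4 = -62496 + j540 → |·| ≈ 62498, ∠ ≈ 179.50°
|T| = 40 · 353.55 / 62498 ≈ 0.22628
Gain = 20 log₁₀(0.22628) ≈ -12.91 dB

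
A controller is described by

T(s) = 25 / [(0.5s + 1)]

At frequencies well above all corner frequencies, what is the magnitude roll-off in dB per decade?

-20 dB/decade

Each pole contributes −20 dB/decade at high frequency; each zero contributes +20 dB/decade.
Net: 0 zero(s) − 1 pole(s) → -20 dB/decade.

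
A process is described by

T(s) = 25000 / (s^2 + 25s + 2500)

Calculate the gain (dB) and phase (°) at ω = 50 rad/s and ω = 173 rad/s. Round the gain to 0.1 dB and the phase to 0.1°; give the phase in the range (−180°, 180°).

ω = 50: 26.0 dB, -90.0°; ω = 173: -0.9 dB, -171.0°

At s = jω = j50:
quadratic: (j50)² + 25·j50 + 2500 = 0 + j1250 → |·| ≈ 1250, ∠ ≈ 90.00°
|T| = 25000 / 1250 ≈ 20
Gain = 20 log₁₀(20) ≈ 26.02 dB
∠T = 0.00° − 90.00° = -90.00°

At s = jω = j173:
quadratic: (j173)² + 25·j173 + 2500 = -27429 + j4325 → |·| ≈ 27768, ∠ ≈ 171.04°
|T| = 25000 / 27768 ≈ 0.90032
Gain = 20 log₁₀(0.90032) ≈ -0.91 dB
∠T = 0.00° − 171.04° = -171.04°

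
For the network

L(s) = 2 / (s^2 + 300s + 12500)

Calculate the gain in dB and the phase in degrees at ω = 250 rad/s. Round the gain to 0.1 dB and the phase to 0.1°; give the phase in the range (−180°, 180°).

-93.1 dB, -123.7°

Substitute s = j250:
Numerator: 2 = 2 + j0
Denominator: (j250)^2 + 300(j250) + 12500 = -50000 + j75000
|N| = √(2² + 0²) ≈ 2, ∠N ≈ 0.00°
|D| = √(50000² + 75000²) ≈ 90139, ∠D ≈ 123.69°
|L| = 2 / 90139 ≈ 2.2188e-05
Gain = 20 log₁₀(2.2188e-05) ≈ -93.08 dB
∠L = 0.00° − 123.69° = -123.69°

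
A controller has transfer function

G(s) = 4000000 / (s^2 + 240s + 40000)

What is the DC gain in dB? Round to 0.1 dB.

G(0) = 4000000 / 40000 = 100
20 log₁₀(100) ≈ 40.00 dB

40.0 dB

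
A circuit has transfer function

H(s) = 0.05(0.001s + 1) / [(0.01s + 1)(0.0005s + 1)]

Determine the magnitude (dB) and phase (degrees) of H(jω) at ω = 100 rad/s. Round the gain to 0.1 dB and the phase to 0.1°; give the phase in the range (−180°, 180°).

At ω = 100 rad/s:
zero (1 + j100·0.001) = 1 + j0.1 → |·| ≈ 1.005, ∠ ≈ 5.71°
pole (1 + j100·0.01) = 1 + j1 → |·| ≈ 1.4142, ∠ ≈ 45.00°
pole (1 + j100·0.0005) = 1 + j0.05 → |·| ≈ 1.0012, ∠ ≈ 2.86°
|H| = 0.05 · 1.005 / (1.4142 · 1.0012) ≈ 0.03549
Gain = 20 log₁₀(0.03549) ≈ -29.00 dB
∠H = (5.71°) − (45.00° + 2.86°) = -42.15°

-29.0 dB, -42.2°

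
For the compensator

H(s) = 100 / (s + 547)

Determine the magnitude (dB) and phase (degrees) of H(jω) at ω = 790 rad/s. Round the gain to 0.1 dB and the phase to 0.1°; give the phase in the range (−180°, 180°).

-19.7 dB, -55.3°

At s = jω = j790:
pole (s+547): 547 + j790 → |·| = √(547²+790²) = √923309 ≈ 960.89, ∠ = arctan(790/547) ≈ 55.30°
|H| = 100 / 960.89 ≈ 0.10407
Gain = 20 log₁₀(0.10407) ≈ -19.65 dB
∠H = 0.00° − 55.30° = -55.30°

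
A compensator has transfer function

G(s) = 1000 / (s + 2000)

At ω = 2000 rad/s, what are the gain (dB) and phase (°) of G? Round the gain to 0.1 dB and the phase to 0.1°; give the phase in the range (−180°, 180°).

-9.0 dB, -45.0°

At s = jω = j2000:
pole (s+2000): 2000 + j2000 → |·| = √(2000²+2000²) = √8000000 ≈ 2828.4, ∠ = arctan(2000/2000) ≈ 45.00°
|G| = 1000 / 2828.4 ≈ 0.35356
Gain = 20 log₁₀(0.35356) ≈ -9.03 dB
∠G = 0.00° − 45.00° = -45.00°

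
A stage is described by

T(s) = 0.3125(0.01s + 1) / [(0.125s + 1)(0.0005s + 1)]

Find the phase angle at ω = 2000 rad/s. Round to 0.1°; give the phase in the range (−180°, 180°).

-47.6°

At ω = 2000 rad/s:
zero (1 + j2000·0.01) = 1 + j20 → |·| ≈ 20.025, ∠ ≈ 87.14°
pole (1 + j2000·0.125) = 1 + j250 → |·| ≈ 250, ∠ ≈ 89.77°
pole (1 + j2000·0.0005) = 1 + j1 → |·| ≈ 1.4142, ∠ ≈ 45.00°
∠T = (87.14°) − (89.77° + 45.00°) = -47.63°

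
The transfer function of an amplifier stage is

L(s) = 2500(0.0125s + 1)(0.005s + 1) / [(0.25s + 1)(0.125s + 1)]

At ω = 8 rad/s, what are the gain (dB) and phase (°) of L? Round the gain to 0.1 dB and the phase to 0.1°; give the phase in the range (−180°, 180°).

At ω = 8 rad/s:
zero (1 + j8·0.0125) = 1 + j0.1 → |·| ≈ 1.005, ∠ ≈ 5.71°
zero (1 + j8·0.005) = 1 + j0.04 → |·| ≈ 1.0008, ∠ ≈ 2.29°
pole (1 + j8·0.25) = 1 + j2 → |·| ≈ 2.2361, ∠ ≈ 63.43°
pole (1 + j8·0.125) = 1 + j1 → |·| ≈ 1.4142, ∠ ≈ 45.00°
|L| = 2500 · 1.005 · 1.0008 / (2.2361 · 1.4142) ≈ 795.15
Gain = 20 log₁₀(795.15) ≈ 58.01 dB
∠L = (5.71° + 2.29°) − (63.43° + 45.00°) = -100.43°

58.0 dB, -100.4°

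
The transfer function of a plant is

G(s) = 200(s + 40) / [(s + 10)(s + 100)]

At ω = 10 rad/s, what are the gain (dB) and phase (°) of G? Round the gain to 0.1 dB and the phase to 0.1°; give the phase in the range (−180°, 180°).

At s = jω = j10:
zero (s+40): 40 + j10 → |·| = √(40²+10²) = √1700 ≈ 41.231, ∠ = arctan(10/40) ≈ 14.04°
pole (s+10): 10 + j10 → |·| = √(10²+10²) = √200 ≈ 14.142, ∠ = arctan(10/10) ≈ 45.00°
pole (s+100): 100 + j10 → |·| = √(100²+10²) = √10100 ≈ 100.5, ∠ = arctan(10/100) ≈ 5.71°
|G| = 200 · 41.231 / 1421.3 ≈ 5.8019
Gain = 20 log₁₀(5.8019) ≈ 15.27 dB
∠G = 14.04° − 50.71° = -36.67°

15.3 dB, -36.7°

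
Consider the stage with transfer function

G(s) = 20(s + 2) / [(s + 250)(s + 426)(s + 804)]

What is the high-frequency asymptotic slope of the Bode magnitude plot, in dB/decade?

Each pole contributes −20 dB/decade at high frequency; each zero contributes +20 dB/decade.
Net: 1 zero(s) − 3 pole(s) → -40 dB/decade.

-40 dB/decade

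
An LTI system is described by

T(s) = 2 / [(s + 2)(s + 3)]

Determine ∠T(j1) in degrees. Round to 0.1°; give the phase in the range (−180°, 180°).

At s = jω = j1:
pole (s+2): 2 + j1 → |·| = √(2²+1²) = √5 ≈ 2.2361, ∠ = arctan(1/2) ≈ 26.57°
pole (s+3): 3 + j1 → |·| = √(3²+1²) = √10 ≈ 3.1623, ∠ = arctan(1/3) ≈ 18.43°
∠T = 0.00° − 45.00° = -45.00°

-45.0°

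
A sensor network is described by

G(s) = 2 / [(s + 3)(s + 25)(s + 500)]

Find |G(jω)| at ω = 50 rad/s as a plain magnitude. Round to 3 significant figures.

1.42e-06

At s = jω = j50:
pole (s+3): 3 + j50 → |·| = √(3²+50²) = √2509 ≈ 50.09, ∠ = arctan(50/3) ≈ 86.57°
pole (s+25): 25 + j50 → |·| = √(25²+50²) = √3125 ≈ 55.902, ∠ = arctan(50/25) ≈ 63.43°
pole (s+500): 500 + j50 → |·| = √(500²+50²) = √252500 ≈ 502.49, ∠ = arctan(50/500) ≈ 5.71°
|G| = 2 / 1.407e+06 ≈ 1.4215e-06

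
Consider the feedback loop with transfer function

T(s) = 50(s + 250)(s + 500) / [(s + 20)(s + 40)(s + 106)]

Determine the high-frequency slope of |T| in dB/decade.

Each pole contributes −20 dB/decade at high frequency; each zero contributes +20 dB/decade.
Net: 2 zero(s) − 3 pole(s) → -20 dB/decade.

-20 dB/decade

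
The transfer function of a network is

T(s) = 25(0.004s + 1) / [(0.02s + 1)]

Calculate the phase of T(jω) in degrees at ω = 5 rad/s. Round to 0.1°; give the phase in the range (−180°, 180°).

-4.6°

At ω = 5 rad/s:
zero (1 + j5·0.004) = 1 + j0.02 → |·| ≈ 1.0002, ∠ ≈ 1.15°
pole (1 + j5·0.02) = 1 + j0.1 → |·| ≈ 1.005, ∠ ≈ 5.71°
∠T = (1.15°) − (5.71°) = -4.56°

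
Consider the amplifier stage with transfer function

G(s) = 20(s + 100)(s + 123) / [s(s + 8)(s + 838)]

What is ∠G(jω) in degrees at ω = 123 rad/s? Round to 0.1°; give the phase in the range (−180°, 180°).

At s = jω = j123:
zero (s+100): 100 + j123 → |·| = √(100²+123²) = √25129 ≈ 158.52, ∠ = arctan(123/100) ≈ 50.89°
zero (s+123): 123 + j123 → |·| = √(123²+123²) = √30258 ≈ 173.95, ∠ = arctan(123/123) ≈ 45.00°
pole (s+8): 8 + j123 → |·| = √(8²+123²) = √15193 ≈ 123.26, ∠ = arctan(123/8) ≈ 86.28°
pole (s+838): 838 + j123 → |·| = √(838²+123²) = √717373 ≈ 846.98, ∠ = arctan(123/838) ≈ 8.35°
pole at origin: |s| = 123, ∠ = 90.00° (in denominator)
∠G = 95.89° − 184.63° = -88.74°

-88.7°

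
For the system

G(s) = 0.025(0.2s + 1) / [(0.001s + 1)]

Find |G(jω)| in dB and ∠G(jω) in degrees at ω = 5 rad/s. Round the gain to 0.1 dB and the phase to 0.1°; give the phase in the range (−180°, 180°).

At ω = 5 rad/s:
zero (1 + j5·0.2) = 1 + j1 → |·| ≈ 1.4142, ∠ ≈ 45.00°
pole (1 + j5·0.001) = 1 + j0.005 → |·| ≈ 1, ∠ ≈ 0.29°
|G| = 0.025 · 1.4142 / (1) ≈ 0.035355
Gain = 20 log₁₀(0.035355) ≈ -29.03 dB
∠G = (45.00°) − (0.29°) = 44.71°

-29.0 dB, 44.7°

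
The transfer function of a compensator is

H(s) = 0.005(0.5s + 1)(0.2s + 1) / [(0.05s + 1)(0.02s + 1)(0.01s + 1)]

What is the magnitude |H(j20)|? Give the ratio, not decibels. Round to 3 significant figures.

At ω = 20 rad/s:
zero (1 + j20·0.5) = 1 + j10 → |·| ≈ 10.05, ∠ ≈ 84.29°
zero (1 + j20·0.2) = 1 + j4 → |·| ≈ 4.1231, ∠ ≈ 75.96°
pole (1 + j20·0.05) = 1 + j1 → |·| ≈ 1.4142, ∠ ≈ 45.00°
pole (1 + j20·0.02) = 1 + j0.4 → |·| ≈ 1.077, ∠ ≈ 21.80°
pole (1 + j20·0.01) = 1 + j0.2 → |·| ≈ 1.0198, ∠ ≈ 11.31°
|H| = 0.005 · 10.05 · 4.1231 / (1.4142 · 1.077 · 1.0198) ≈ 0.13339

0.133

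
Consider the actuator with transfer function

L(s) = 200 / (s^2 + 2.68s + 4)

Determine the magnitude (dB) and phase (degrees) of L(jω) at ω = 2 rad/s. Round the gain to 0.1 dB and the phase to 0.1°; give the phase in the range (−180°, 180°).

At s = jω = j2:
quadratic: (j2)² + 2.68·j2 + 4 = 0 + j5.36 → |·| ≈ 5.36, ∠ ≈ 90.00°
|L| = 200 / 5.36 ≈ 37.313
Gain = 20 log₁₀(37.313) ≈ 31.44 dB
∠L = 0.00° − 90.00° = -90.00°

31.4 dB, -90.0°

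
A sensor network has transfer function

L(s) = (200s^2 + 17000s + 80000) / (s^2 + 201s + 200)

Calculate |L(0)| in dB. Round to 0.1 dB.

L(0) = 80000 / 200 = 400
20 log₁₀(400) ≈ 52.04 dB

52.0 dB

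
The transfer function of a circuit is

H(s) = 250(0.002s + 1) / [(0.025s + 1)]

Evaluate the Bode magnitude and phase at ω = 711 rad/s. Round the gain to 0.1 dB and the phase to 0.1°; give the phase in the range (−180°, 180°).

27.8 dB, -31.9°

At ω = 711 rad/s:
zero (1 + j711·0.002) = 1 + j1.422 → |·| ≈ 1.7384, ∠ ≈ 54.88°
pole (1 + j711·0.025) = 1 + j17.775 → |·| ≈ 17.803, ∠ ≈ 86.78°
|H| = 250 · 1.7384 / (17.803) ≈ 24.412
Gain = 20 log₁₀(24.412) ≈ 27.75 dB
∠H = (54.88°) − (86.78°) = -31.90°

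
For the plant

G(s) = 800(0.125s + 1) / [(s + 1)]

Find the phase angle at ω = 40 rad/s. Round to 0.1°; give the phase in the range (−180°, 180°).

-9.9°

At ω = 40 rad/s:
zero (1 + j40·0.125) = 1 + j5 → |·| ≈ 5.099, ∠ ≈ 78.69°
pole (1 + j40·1) = 1 + j40 → |·| ≈ 40.012, ∠ ≈ 88.57°
∠G = (78.69°) − (88.57°) = -9.88°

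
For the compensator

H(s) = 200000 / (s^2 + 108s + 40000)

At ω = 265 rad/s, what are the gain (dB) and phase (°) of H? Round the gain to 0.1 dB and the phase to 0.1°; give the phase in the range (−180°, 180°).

13.6 dB, -136.6°

At s = jω = j265:
quadratic: (j265)² + 108·j265 + 40000 = -30225 + j28620 → |·| ≈ 41625, ∠ ≈ 136.56°
|H| = 200000 / 41625 ≈ 4.8048
Gain = 20 log₁₀(4.8048) ≈ 13.63 dB
∠H = 0.00° − 136.56° = -136.56°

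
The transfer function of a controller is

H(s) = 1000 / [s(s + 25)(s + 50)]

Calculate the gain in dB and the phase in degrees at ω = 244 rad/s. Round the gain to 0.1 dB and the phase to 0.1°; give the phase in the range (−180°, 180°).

At s = jω = j244:
pole (s+25): 25 + j244 → |·| = √(25²+244²) = √60161 ≈ 245.28, ∠ = arctan(244/25) ≈ 84.15°
pole (s+50): 50 + j244 → |·| = √(50²+244²) = √62036 ≈ 249.07, ∠ = arctan(244/50) ≈ 78.42°
pole at origin: |s| = 244, ∠ = 90.00° (in denominator)
|H| = 1000 / 1.4906e+07 ≈ 6.7087e-05
Gain = 20 log₁₀(6.7087e-05) ≈ -83.47 dB
∠H = 0.00° − 252.57° = -252.57° ≡ 107.43° (principal value)

-83.5 dB, 107.4°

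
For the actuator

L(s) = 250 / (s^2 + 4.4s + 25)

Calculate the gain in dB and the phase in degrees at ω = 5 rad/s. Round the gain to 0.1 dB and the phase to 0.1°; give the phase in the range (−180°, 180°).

21.1 dB, -90.0°

At s = jω = j5:
quadratic: (j5)² + 4.4·j5 + 25 = 0 + j22 → |·| ≈ 22, ∠ ≈ 90.00°
|L| = 250 / 22 ≈ 11.364
Gain = 20 log₁₀(11.364) ≈ 21.11 dB
∠L = 0.00° − 90.00° = -90.00°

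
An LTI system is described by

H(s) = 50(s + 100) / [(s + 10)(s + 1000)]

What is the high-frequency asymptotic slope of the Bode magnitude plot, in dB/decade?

Each pole contributes −20 dB/decade at high frequency; each zero contributes +20 dB/decade.
Net: 1 zero(s) − 2 pole(s) → -20 dB/decade.

-20 dB/decade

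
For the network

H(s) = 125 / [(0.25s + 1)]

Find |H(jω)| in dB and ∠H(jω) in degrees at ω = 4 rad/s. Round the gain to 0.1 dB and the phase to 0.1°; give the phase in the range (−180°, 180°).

38.9 dB, -45.0°

At ω = 4 rad/s:
pole (1 + j4·0.25) = 1 + j1 → |·| ≈ 1.4142, ∠ ≈ 45.00°
|H| = 125 · 1 / (1.4142) ≈ 88.389
Gain = 20 log₁₀(88.389) ≈ 38.93 dB
∠H = (0°) − (45.00°) = -45.00°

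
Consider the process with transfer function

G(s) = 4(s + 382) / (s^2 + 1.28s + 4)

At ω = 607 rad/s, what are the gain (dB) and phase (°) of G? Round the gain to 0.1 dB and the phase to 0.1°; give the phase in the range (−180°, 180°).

-42.2 dB, -122.1°

At s = jω = j607:
zero (s+382): 382 + j607 → |·| = √(382²+607²) = √514373 ≈ 717.2, ∠ = arctan(607/382) ≈ 57.82°
quadratic: (j607)² + 1.28·j607 + 4 = -368445 + j776.96 → |·| ≈ 3.6845e+05, ∠ ≈ 179.88°
|G| = 4 · 717.2 / 3.6845e+05 ≈ 0.0077861
Gain = 20 log₁₀(0.0077861) ≈ -42.17 dB
∠G = 57.82° − 179.88° = -122.06°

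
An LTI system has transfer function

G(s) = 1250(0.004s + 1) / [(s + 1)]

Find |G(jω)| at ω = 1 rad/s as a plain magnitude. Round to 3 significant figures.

884

At ω = 1 rad/s:
zero (1 + j1·0.004) = 1 + j0.004 → |·| ≈ 1, ∠ ≈ 0.23°
pole (1 + j1·1) = 1 + j1 → |·| ≈ 1.4142, ∠ ≈ 45.00°
|G| = 1250 · 1 / (1.4142) ≈ 883.89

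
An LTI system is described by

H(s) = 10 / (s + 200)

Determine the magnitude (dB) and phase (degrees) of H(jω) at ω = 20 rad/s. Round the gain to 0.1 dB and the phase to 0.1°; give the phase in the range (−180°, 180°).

Substitute s = j20:
Numerator: 10 = 10 + j0
Denominator: (j20) + 200 = 200 + j20
|N| = √(10² + 0²) ≈ 10, ∠N ≈ 0.00°
|D| = √(200² + 20²) ≈ 201, ∠D ≈ 5.71°
|H| = 10 / 201 ≈ 0.049751
Gain = 20 log₁₀(0.049751) ≈ -26.06 dB
∠H = 0.00° − 5.71° = -5.71°

-26.1 dB, -5.7°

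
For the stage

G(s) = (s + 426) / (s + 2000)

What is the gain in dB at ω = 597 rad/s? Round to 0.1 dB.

Substitute s = j597:
Numerator: (j597) + 426 = 426 + j597
Denominator: (j597) + 2000 = 2000 + j597
|N| = √(426² + 597²) ≈ 733.41, ∠N ≈ 54.49°
|D| = √(2000² + 597²) ≈ 2087.2, ∠D ≈ 16.62°
|G| = 733.41 / 2087.2 ≈ 0.35138
Gain = 20 log₁₀(0.35138) ≈ -9.08 dB

-9.1 dB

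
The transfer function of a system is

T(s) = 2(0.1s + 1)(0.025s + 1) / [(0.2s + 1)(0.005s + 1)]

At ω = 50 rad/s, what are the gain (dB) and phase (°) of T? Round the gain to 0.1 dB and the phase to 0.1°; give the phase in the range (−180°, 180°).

At ω = 50 rad/s:
zero (1 + j50·0.1) = 1 + j5 → |·| ≈ 5.099, ∠ ≈ 78.69°
zero (1 + j50·0.025) = 1 + j1.25 → |·| ≈ 1.6008, ∠ ≈ 51.34°
pole (1 + j50·0.2) = 1 + j10 → |·| ≈ 10.05, ∠ ≈ 84.29°
pole (1 + j50·0.005) = 1 + j0.25 → |·| ≈ 1.0308, ∠ ≈ 14.04°
|T| = 2 · 5.099 · 1.6008 / (10.05 · 1.0308) ≈ 1.5758
Gain = 20 log₁₀(1.5758) ≈ 3.95 dB
∠T = (78.69° + 51.34°) − (84.29° + 14.04°) = 31.70°

4.0 dB, 31.7°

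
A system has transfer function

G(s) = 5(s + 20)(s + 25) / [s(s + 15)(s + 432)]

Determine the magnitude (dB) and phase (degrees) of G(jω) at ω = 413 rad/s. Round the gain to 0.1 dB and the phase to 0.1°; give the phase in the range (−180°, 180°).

-41.5 dB, -47.9°

At s = jω = j413:
zero (s+20): 20 + j413 → |·| = √(20²+413²) = √170969 ≈ 413.48, ∠ = arctan(413/20) ≈ 87.23°
zero (s+25): 25 + j413 → |·| = √(25²+413²) = √171194 ≈ 413.76, ∠ = arctan(413/25) ≈ 86.54°
pole (s+15): 15 + j413 → |·| = √(15²+413²) = √170794 ≈ 413.27, ∠ = arctan(413/15) ≈ 87.92°
pole (s+432): 432 + j413 → |·| = √(432²+413²) = √357193 ≈ 597.66, ∠ = arctan(413/432) ≈ 43.71°
pole at origin: |s| = 413, ∠ = 90.00° (in denominator)
|G| = 5 · 1.7108e+05 / 1.0201e+08 ≈ 0.0083855
Gain = 20 log₁₀(0.0083855) ≈ -41.53 dB
∠G = 173.77° − 221.63° = -47.86°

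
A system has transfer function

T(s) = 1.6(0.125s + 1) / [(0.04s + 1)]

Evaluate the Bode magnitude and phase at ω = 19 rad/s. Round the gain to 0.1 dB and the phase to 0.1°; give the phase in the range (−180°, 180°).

10.3 dB, 29.9°

At ω = 19 rad/s:
zero (1 + j19·0.125) = 1 + j2.375 → |·| ≈ 2.5769, ∠ ≈ 67.17°
pole (1 + j19·0.04) = 1 + j0.76 → |·| ≈ 1.256, ∠ ≈ 37.23°
|T| = 1.6 · 2.5769 / (1.256) ≈ 3.2827
Gain = 20 log₁₀(3.2827) ≈ 10.32 dB
∠T = (67.17°) − (37.23°) = 29.94°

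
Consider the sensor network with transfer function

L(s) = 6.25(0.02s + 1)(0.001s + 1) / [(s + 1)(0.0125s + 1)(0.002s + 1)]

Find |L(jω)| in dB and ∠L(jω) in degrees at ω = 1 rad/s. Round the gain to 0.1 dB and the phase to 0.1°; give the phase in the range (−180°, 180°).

At ω = 1 rad/s:
zero (1 + j1·0.02) = 1 + j0.02 → |·| ≈ 1.0002, ∠ ≈ 1.15°
zero (1 + j1·0.001) = 1 + j0.001 → |·| ≈ 1, ∠ ≈ 0.06°
pole (1 + j1·1) = 1 + j1 → |·| ≈ 1.4142, ∠ ≈ 45.00°
pole (1 + j1·0.0125) = 1 + j0.0125 → |·| ≈ 1.0001, ∠ ≈ 0.72°
pole (1 + j1·0.002) = 1 + j0.002 → |·| ≈ 1, ∠ ≈ 0.11°
|L| = 6.25 · 1.0002 · 1 / (1.4142 · 1.0001 · 1) ≈ 4.4199
Gain = 20 log₁₀(4.4199) ≈ 12.91 dB
∠L = (1.15° + 0.06°) − (45.00° + 0.72° + 0.11°) = -44.62°

12.9 dB, -44.6°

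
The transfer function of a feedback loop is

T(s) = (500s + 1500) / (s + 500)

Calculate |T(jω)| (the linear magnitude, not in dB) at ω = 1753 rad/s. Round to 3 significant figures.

Substitute s = j1753:
Numerator: 500(j1753) + 1500 = 1500 + j876500
Denominator: (j1753) + 500 = 500 + j1753
|N| = √(1500² + 876500²) ≈ 8.765e+05, ∠N ≈ 89.90°
|D| = √(500² + 1753²) ≈ 1822.9, ∠D ≈ 74.08°
|T| = 8.765e+05 / 1822.9 ≈ 480.83

481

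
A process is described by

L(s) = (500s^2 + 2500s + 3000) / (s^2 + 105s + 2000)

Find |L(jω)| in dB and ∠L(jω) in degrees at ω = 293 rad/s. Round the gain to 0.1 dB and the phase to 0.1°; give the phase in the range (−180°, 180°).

Substitute s = j293:
Numerator: 500(j293)^2 + 2500(j293) + 3000 = -42921500 + j732500
Denominator: (j293)^2 + 105(j293) + 2000 = -83849 + j30765
|N| = √(42921500² + 732500²) ≈ 4.2928e+07, ∠N ≈ 179.02°
|D| = √(83849² + 30765²) ≈ 89315, ∠D ≈ 159.85°
|L| = 4.2928e+07 / 89315 ≈ 480.64
Gain = 20 log₁₀(480.64) ≈ 53.64 dB
∠L = 179.02° − 159.85° = 19.17°

53.6 dB, 19.2°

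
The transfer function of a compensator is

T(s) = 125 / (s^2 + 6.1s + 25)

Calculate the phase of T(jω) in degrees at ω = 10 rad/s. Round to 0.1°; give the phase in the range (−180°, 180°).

-140.9°

At s = jω = j10:
quadratic: (j10)² + 6.1·j10 + 25 = -75 + j61 → |·| ≈ 96.675, ∠ ≈ 140.88°
∠T = 0.00° − 140.88° = -140.88°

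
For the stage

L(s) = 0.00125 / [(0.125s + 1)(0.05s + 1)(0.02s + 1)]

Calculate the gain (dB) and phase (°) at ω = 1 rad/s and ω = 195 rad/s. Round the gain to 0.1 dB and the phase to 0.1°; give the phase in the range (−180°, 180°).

At ω = 1 rad/s:
pole (1 + j1·0.125) = 1 + j0.125 → |·| ≈ 1.0078, ∠ ≈ 7.13°
pole (1 + j1·0.05) = 1 + j0.05 → |·| ≈ 1.0012, ∠ ≈ 2.86°
pole (1 + j1·0.02) = 1 + j0.02 → |·| ≈ 1.0002, ∠ ≈ 1.15°
|L| = 0.00125 · 1 / (1.0078 · 1.0012 · 1.0002) ≈ 0.0012386
Gain = 20 log₁₀(0.0012386) ≈ -58.14 dB
∠L = (0°) − (7.13° + 2.86° + 1.15°) = -11.14°

At ω = 195 rad/s:
pole (1 + j195·0.125) = 1 + j24.375 → |·| ≈ 24.396, ∠ ≈ 87.65°
pole (1 + j195·0.05) = 1 + j9.75 → |·| ≈ 9.8011, ∠ ≈ 84.14°
pole (1 + j195·0.02) = 1 + j3.9 → |·| ≈ 4.0262, ∠ ≈ 75.62°
|L| = 0.00125 · 1 / (24.396 · 9.8011 · 4.0262) ≈ 1.2984e-06
Gain = 20 log₁₀(1.2984e-06) ≈ -117.73 dB
∠L = (0°) − (87.65° + 84.14° + 75.62°) = -247.41° ≡ 112.59° (principal value)

ω = 1: -58.1 dB, -11.1°; ω = 195: -117.7 dB, 112.6°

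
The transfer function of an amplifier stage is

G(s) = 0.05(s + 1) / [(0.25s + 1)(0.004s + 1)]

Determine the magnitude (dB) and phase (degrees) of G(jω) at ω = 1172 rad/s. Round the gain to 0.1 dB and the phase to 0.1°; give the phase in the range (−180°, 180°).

-27.6 dB, -77.8°

At ω = 1172 rad/s:
zero (1 + j1172·1) = 1 + j1172 → |·| ≈ 1172, ∠ ≈ 89.95°
pole (1 + j1172·0.25) = 1 + j293 → |·| ≈ 293, ∠ ≈ 89.80°
pole (1 + j1172·0.004) = 1 + j4.688 → |·| ≈ 4.7935, ∠ ≈ 77.96°
|G| = 0.05 · 1172 / (293 · 4.7935) ≈ 0.041723
Gain = 20 log₁₀(0.041723) ≈ -27.59 dB
∠G = (89.95°) − (89.80° + 77.96°) = -77.81°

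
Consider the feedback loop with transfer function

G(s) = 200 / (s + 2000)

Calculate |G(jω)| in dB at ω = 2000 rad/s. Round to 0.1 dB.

At s = jω = j2000:
pole (s+2000): 2000 + j2000 → |·| = √(2000²+2000²) = √8000000 ≈ 2828.4, ∠ = arctan(2000/2000) ≈ 45.00°
|G| = 200 / 2828.4 ≈ 0.070711
Gain = 20 log₁₀(0.070711) ≈ -23.01 dB

-23.0 dB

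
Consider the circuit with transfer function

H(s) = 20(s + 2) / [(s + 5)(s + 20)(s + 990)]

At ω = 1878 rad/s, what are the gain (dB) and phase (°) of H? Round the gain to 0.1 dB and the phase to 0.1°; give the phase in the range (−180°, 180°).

At s = jω = j1878:
zero (s+2): 2 + j1878 → |·| = √(2²+1878²) = √3526888 ≈ 1878, ∠ = arctan(1878/2) ≈ 89.94°
pole (s+5): 5 + j1878 → |·| = √(5²+1878²) = √3526909 ≈ 1878, ∠ = arctan(1878/5) ≈ 89.85°
pole (s+20): 20 + j1878 → |·| = √(20²+1878²) = √3527284 ≈ 1878.1, ∠ = arctan(1878/20) ≈ 89.39°
pole (s+990): 990 + j1878 → |·| = √(990²+1878²) = √4506984 ≈ 2123, ∠ = arctan(1878/990) ≈ 62.20°
|H| = 20 · 1878 / 7.488e+09 ≈ 5.016e-06
Gain = 20 log₁₀(5.016e-06) ≈ -105.99 dB
∠H = 89.94° − 241.44° = -151.50°

-106.0 dB, -151.5°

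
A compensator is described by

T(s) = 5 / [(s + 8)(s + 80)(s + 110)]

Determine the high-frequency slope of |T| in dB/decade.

Each pole contributes −20 dB/decade at high frequency; each zero contributes +20 dB/decade.
Net: 0 zero(s) − 3 pole(s) → -60 dB/decade.

-60 dB/decade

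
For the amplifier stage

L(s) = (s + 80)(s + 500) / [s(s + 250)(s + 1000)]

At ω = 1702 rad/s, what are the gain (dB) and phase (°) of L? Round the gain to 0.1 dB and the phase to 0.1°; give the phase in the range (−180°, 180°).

At s = jω = j1702:
zero (s+80): 80 + j1702 → |·| = √(80²+1702²) = √2903204 ≈ 1703.9, ∠ = arctan(1702/80) ≈ 87.31°
zero (s+500): 500 + j1702 → |·| = √(500²+1702²) = √3146804 ≈ 1773.9, ∠ = arctan(1702/500) ≈ 73.63°
pole (s+250): 250 + j1702 → |·| = √(250²+1702²) = √2959304 ≈ 1720.3, ∠ = arctan(1702/250) ≈ 81.64°
pole (s+1000): 1000 + j1702 → |·| = √(1000²+1702²) = √3896804 ≈ 1974, ∠ = arctan(1702/1000) ≈ 59.56°
pole at origin: |s| = 1702, ∠ = 90.00° (in denominator)
|L| = 1 · 3.0225e+06 / 5.7798e+09 ≈ 0.00052294
Gain = 20 log₁₀(0.00052294) ≈ -65.63 dB
∠L = 160.94° − 231.20° = -70.26°

-65.6 dB, -70.3°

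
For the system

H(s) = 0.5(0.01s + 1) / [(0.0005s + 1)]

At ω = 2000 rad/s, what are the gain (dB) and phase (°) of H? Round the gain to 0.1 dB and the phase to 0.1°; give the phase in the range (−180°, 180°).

At ω = 2000 rad/s:
zero (1 + j2000·0.01) = 1 + j20 → |·| ≈ 20.025, ∠ ≈ 87.14°
pole (1 + j2000·0.0005) = 1 + j1 → |·| ≈ 1.4142, ∠ ≈ 45.00°
|H| = 0.5 · 20.025 / (1.4142) ≈ 7.08
Gain = 20 log₁₀(7.08) ≈ 17.00 dB
∠H = (87.14°) − (45.00°) = 42.14°

17.0 dB, 42.1°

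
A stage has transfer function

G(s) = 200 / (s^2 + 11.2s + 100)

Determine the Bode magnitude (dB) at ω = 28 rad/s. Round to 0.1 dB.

At s = jω = j28:
quadratic: (j28)² + 11.2·j28 + 100 = -684 + j313.6 → |·| ≈ 752.46, ∠ ≈ 155.37°
|G| = 200 / 752.46 ≈ 0.26579
Gain = 20 log₁₀(0.26579) ≈ -11.51 dB

-11.5 dB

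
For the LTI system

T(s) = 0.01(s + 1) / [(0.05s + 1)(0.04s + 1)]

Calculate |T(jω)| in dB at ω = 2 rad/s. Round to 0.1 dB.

At ω = 2 rad/s:
zero (1 + j2·1) = 1 + j2 → |·| ≈ 2.2361, ∠ ≈ 63.43°
pole (1 + j2·0.05) = 1 + j0.1 → |·| ≈ 1.005, ∠ ≈ 5.71°
pole (1 + j2·0.04) = 1 + j0.08 → |·| ≈ 1.0032, ∠ ≈ 4.57°
|T| = 0.01 · 2.2361 / (1.005 · 1.0032) ≈ 0.022179
Gain = 20 log₁₀(0.022179) ≈ -33.08 dB

-33.1 dB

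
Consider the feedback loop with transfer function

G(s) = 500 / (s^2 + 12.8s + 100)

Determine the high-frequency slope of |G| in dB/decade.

Each pole contributes −20 dB/decade at high frequency; each zero contributes +20 dB/decade.
Net: 0 zero(s) − 2 pole(s) → -40 dB/decade.

-40 dB/decade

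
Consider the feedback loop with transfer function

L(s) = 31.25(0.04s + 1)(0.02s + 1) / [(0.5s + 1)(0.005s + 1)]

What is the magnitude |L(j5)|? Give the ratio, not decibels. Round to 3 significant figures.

11.9

At ω = 5 rad/s:
zero (1 + j5·0.04) = 1 + j0.2 → |·| ≈ 1.0198, ∠ ≈ 11.31°
zero (1 + j5·0.02) = 1 + j0.1 → |·| ≈ 1.005, ∠ ≈ 5.71°
pole (1 + j5·0.5) = 1 + j2.5 → |·| ≈ 2.6926, ∠ ≈ 68.20°
pole (1 + j5·0.005) = 1 + j0.025 → |·| ≈ 1.0003, ∠ ≈ 1.43°
|L| = 31.25 · 1.0198 · 1.005 / (2.6926 · 1.0003) ≈ 11.891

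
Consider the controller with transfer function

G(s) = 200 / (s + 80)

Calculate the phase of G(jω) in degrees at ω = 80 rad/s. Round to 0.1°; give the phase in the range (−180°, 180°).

-45.0°

Substitute s = j80:
Numerator: 200 = 200 + j0
Denominator: (j80) + 80 = 80 + j80
|N| = √(200² + 0²) ≈ 200, ∠N ≈ 0.00°
|D| = √(80² + 80²) ≈ 113.14, ∠D ≈ 45.00°
∠G = 0.00° − 45.00° = -45.00°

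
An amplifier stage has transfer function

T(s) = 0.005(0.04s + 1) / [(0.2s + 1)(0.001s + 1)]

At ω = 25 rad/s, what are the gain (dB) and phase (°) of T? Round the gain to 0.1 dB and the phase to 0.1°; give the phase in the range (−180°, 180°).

-57.2 dB, -35.1°

At ω = 25 rad/s:
zero (1 + j25·0.04) = 1 + j1 → |·| ≈ 1.4142, ∠ ≈ 45.00°
pole (1 + j25·0.2) = 1 + j5 → |·| ≈ 5.099, ∠ ≈ 78.69°
pole (1 + j25·0.001) = 1 + j0.025 → |·| ≈ 1.0003, ∠ ≈ 1.43°
|T| = 0.005 · 1.4142 / (5.099 · 1.0003) ≈ 0.0013863
Gain = 20 log₁₀(0.0013863) ≈ -57.16 dB
∠T = (45.00°) − (78.69° + 1.43°) = -35.12°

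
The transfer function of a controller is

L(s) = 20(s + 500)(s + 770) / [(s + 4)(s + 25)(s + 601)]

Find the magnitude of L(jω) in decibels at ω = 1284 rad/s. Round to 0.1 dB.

-35.1 dB

At s = jω = j1284:
zero (s+500): 500 + j1284 → |·| = √(500²+1284²) = √1898656 ≈ 1377.9, ∠ = arctan(1284/500) ≈ 68.72°
zero (s+770): 770 + j1284 → |·| = √(770²+1284²) = √2241556 ≈ 1497.2, ∠ = arctan(1284/770) ≈ 59.05°
pole (s+4): 4 + j1284 → |·| = √(4²+1284²) = √1648672 ≈ 1284, ∠ = arctan(1284/4) ≈ 89.82°
pole (s+25): 25 + j1284 → |·| = √(25²+1284²) = √1649281 ≈ 1284.2, ∠ = arctan(1284/25) ≈ 88.88°
pole (s+601): 601 + j1284 → |·| = √(601²+1284²) = √2009857 ≈ 1417.7, ∠ = arctan(1284/601) ≈ 64.92°
|L| = 20 · 2.063e+06 / 2.3377e+09 ≈ 0.01765
Gain = 20 log₁₀(0.01765) ≈ -35.07 dB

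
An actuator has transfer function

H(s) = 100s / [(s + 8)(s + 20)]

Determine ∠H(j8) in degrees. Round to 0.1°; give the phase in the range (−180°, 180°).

At s = jω = j8:
zero at origin: s = j8 → |·| = 8, ∠ = 90.00°
pole (s+8): 8 + j8 → |·| = √(8²+8²) = √128 ≈ 11.314, ∠ = arctan(8/8) ≈ 45.00°
pole (s+20): 20 + j8 → |·| = √(20²+8²) = √464 ≈ 21.541, ∠ = arctan(8/20) ≈ 21.80°
∠H = 90.00° − 66.80° = 23.20°

23.2°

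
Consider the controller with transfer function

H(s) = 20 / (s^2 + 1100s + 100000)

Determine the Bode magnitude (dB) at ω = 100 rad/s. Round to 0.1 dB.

-77.0 dB

Substitute s = j100:
Numerator: 20 = 20 + j0
Denominator: (j100)^2 + 1100(j100) + 100000 = 90000 + j110000
|N| = √(20² + 0²) ≈ 20, ∠N ≈ 0.00°
|D| = √(90000² + 110000²) ≈ 1.4213e+05, ∠D ≈ 50.71°
|H| = 20 / 1.4213e+05 ≈ 0.00014072
Gain = 20 log₁₀(0.00014072) ≈ -77.03 dB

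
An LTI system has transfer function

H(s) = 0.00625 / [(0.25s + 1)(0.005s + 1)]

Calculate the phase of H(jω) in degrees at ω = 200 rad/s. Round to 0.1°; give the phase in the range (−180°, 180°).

At ω = 200 rad/s:
pole (1 + j200·0.25) = 1 + j50 → |·| ≈ 50.01, ∠ ≈ 88.85°
pole (1 + j200·0.005) = 1 + j1 → |·| ≈ 1.4142, ∠ ≈ 45.00°
∠H = (0°) − (88.85° + 45.00°) = -133.85°

-133.9°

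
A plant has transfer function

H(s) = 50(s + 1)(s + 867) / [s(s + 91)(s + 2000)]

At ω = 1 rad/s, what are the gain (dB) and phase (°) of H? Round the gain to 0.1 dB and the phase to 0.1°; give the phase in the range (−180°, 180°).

At s = jω = j1:
zero (s+1): 1 + j1 → |·| = √(1²+1²) = √2 ≈ 1.4142, ∠ = arctan(1/1) ≈ 45.00°
zero (s+867): 867 + j1 → |·| = √(867²+1²) = √751690 ≈ 867, ∠ = arctan(1/867) ≈ 0.07°
pole (s+91): 91 + j1 → |·| = √(91²+1²) = √8282 ≈ 91.005, ∠ = arctan(1/91) ≈ 0.63°
pole (s+2000): 2000 + j1 → |·| = √(2000²+1²) = √4000001 ≈ 2000, ∠ = arctan(1/2000) ≈ 0.03°
pole at origin: |s| = 1, ∠ = 90.00° (in denominator)
|H| = 50 · 1226.1 / 1.8201e+05 ≈ 0.33682
Gain = 20 log₁₀(0.33682) ≈ -9.45 dB
∠H = 45.07° − 90.66° = -45.59°

-9.5 dB, -45.6°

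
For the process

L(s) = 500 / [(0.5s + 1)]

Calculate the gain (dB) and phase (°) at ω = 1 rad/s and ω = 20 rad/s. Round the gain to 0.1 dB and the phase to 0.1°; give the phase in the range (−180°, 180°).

ω = 1: 53.0 dB, -26.6°; ω = 20: 33.9 dB, -84.3°

At ω = 1 rad/s:
pole (1 + j1·0.5) = 1 + j0.5 → |·| ≈ 1.118, ∠ ≈ 26.57°
|L| = 500 · 1 / (1.118) ≈ 447.23
Gain = 20 log₁₀(447.23) ≈ 53.01 dB
∠L = (0°) − (26.57°) = -26.57°

At ω = 20 rad/s:
pole (1 + j20·0.5) = 1 + j10 → |·| ≈ 10.05, ∠ ≈ 84.29°
|L| = 500 · 1 / (10.05) ≈ 49.751
Gain = 20 log₁₀(49.751) ≈ 33.94 dB
∠L = (0°) − (84.29°) = -84.29°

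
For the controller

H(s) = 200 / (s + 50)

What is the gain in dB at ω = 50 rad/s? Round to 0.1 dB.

At s = jω = j50:
pole (s+50): 50 + j50 → |·| = √(50²+50²) = √5000 ≈ 70.711, ∠ = arctan(50/50) ≈ 45.00°
|H| = 200 / 70.711 ≈ 2.8284
Gain = 20 log₁₀(2.8284) ≈ 9.03 dB

9.0 dB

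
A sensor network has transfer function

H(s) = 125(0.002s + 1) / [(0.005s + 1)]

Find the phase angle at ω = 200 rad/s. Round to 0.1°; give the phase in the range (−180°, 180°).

At ω = 200 rad/s:
zero (1 + j200·0.002) = 1 + j0.4 → |·| ≈ 1.077, ∠ ≈ 21.80°
pole (1 + j200·0.005) = 1 + j1 → |·| ≈ 1.4142, ∠ ≈ 45.00°
∠H = (21.80°) − (45.00°) = -23.20°

-23.2°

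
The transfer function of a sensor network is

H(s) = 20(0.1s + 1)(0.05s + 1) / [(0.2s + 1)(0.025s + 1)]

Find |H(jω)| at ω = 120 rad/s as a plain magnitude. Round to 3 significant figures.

At ω = 120 rad/s:
zero (1 + j120·0.1) = 1 + j12 → |·| ≈ 12.042, ∠ ≈ 85.24°
zero (1 + j120·0.05) = 1 + j6 → |·| ≈ 6.0828, ∠ ≈ 80.54°
pole (1 + j120·0.2) = 1 + j24 → |·| ≈ 24.021, ∠ ≈ 87.61°
pole (1 + j120·0.025) = 1 + j3 → |·| ≈ 3.1623, ∠ ≈ 71.57°
|H| = 20 · 12.042 · 6.0828 / (24.021 · 3.1623) ≈ 19.286

19.3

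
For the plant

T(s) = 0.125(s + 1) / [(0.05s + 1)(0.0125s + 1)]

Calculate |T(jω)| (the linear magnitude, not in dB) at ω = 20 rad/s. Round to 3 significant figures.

At ω = 20 rad/s:
zero (1 + j20·1) = 1 + j20 → |·| ≈ 20.025, ∠ ≈ 87.14°
pole (1 + j20·0.05) = 1 + j1 → |·| ≈ 1.4142, ∠ ≈ 45.00°
pole (1 + j20·0.0125) = 1 + j0.25 → |·| ≈ 1.0308, ∠ ≈ 14.04°
|T| = 0.125 · 20.025 / (1.4142 · 1.0308) ≈ 1.7171

1.72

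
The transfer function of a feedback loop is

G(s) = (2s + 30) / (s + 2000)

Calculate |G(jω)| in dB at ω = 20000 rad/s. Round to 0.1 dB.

6.0 dB

Substitute s = j20000:
Numerator: 2(j20000) + 30 = 30 + j40000
Denominator: (j20000) + 2000 = 2000 + j20000
|N| = √(30² + 40000²) ≈ 40000, ∠N ≈ 89.96°
|D| = √(2000² + 20000²) ≈ 20100, ∠D ≈ 84.29°
|G| = 40000 / 20100 ≈ 1.99
Gain = 20 log₁₀(1.99) ≈ 5.98 dB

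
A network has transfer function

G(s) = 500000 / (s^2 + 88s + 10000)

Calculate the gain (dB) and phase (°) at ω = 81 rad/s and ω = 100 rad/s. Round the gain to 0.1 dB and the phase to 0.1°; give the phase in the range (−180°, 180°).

At s = jω = j81:
quadratic: (j81)² + 88·j81 + 10000 = 3439 + j7128 → |·| ≈ 7914.2, ∠ ≈ 64.24°
|G| = 500000 / 7914.2 ≈ 63.178
Gain = 20 log₁₀(63.178) ≈ 36.01 dB
∠G = 0.00° − 64.24° = -64.24°

At s = jω = j100:
quadratic: (j100)² + 88·j100 + 10000 = 0 + j8800 → |·| ≈ 8800, ∠ ≈ 90.00°
|G| = 500000 / 8800 ≈ 56.818
Gain = 20 log₁₀(56.818) ≈ 35.09 dB
∠G = 0.00° − 90.00° = -90.00°

ω = 81: 36.0 dB, -64.2°; ω = 100: 35.1 dB, -90.0°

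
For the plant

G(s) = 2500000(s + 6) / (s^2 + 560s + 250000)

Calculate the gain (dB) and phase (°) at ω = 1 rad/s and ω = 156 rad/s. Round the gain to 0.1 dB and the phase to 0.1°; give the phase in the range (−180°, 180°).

ω = 1: 35.7 dB, 9.3°; ω = 156: 64.2 dB, 66.6°

At s = jω = j1:
zero (s+6): 6 + j1 → |·| = √(6²+1²) = √37 ≈ 6.0828, ∠ = arctan(1/6) ≈ 9.46°
quadratic: (j1)² + 560·j1 + 250000 = 249999 + j560 → |·| ≈ 2.5e+05, ∠ ≈ 0.13°
|G| = 2500000 · 6.0828 / 2.5e+05 ≈ 60.828
Gain = 20 log₁₀(60.828) ≈ 35.68 dB
∠G = 9.46° − 0.13° = 9.33°

At s = jω = j156:
zero (s+6): 6 + j156 → |·| = √(6²+156²) = √24372 ≈ 156.12, ∠ = arctan(156/6) ≈ 87.80°
quadratic: (j156)² + 560·j156 + 250000 = 225664 + j87360 → |·| ≈ 2.4198e+05, ∠ ≈ 21.16°
|G| = 2500000 · 156.12 / 2.4198e+05 ≈ 1612.9
Gain = 20 log₁₀(1612.9) ≈ 64.15 dB
∠G = 87.80° − 21.16° = 66.64°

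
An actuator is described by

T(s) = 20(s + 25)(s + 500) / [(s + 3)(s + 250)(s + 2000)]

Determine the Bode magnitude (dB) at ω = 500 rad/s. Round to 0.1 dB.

-38.2 dB

At s = jω = j500:
zero (s+25): 25 + j500 → |·| = √(25²+500²) = √250625 ≈ 500.62, ∠ = arctan(500/25) ≈ 87.14°
zero (s+500): 500 + j500 → |·| = √(500²+500²) = √500000 ≈ 707.11, ∠ = arctan(500/500) ≈ 45.00°
pole (s+3): 3 + j500 → |·| = √(3²+500²) = √250009 ≈ 500.01, ∠ = arctan(500/3) ≈ 89.66°
pole (s+250): 250 + j500 → |·| = √(250²+500²) = √312500 ≈ 559.02, ∠ = arctan(500/250) ≈ 63.43°
pole (s+2000): 2000 + j500 → |·| = √(2000²+500²) = √4250000 ≈ 2061.6, ∠ = arctan(500/2000) ≈ 14.04°
|T| = 20 · 3.5399e+05 / 5.7625e+08 ≈ 0.012286
Gain = 20 log₁₀(0.012286) ≈ -38.21 dB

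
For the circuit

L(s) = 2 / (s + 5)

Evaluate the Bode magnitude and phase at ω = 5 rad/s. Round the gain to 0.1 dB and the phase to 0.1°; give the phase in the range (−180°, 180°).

-11.0 dB, -45.0°

At s = jω = j5:
pole (s+5): 5 + j5 → |·| = √(5²+5²) = √50 ≈ 7.0711, ∠ = arctan(5/5) ≈ 45.00°
|L| = 2 / 7.0711 ≈ 0.28284
Gain = 20 log₁₀(0.28284) ≈ -10.97 dB
∠L = 0.00° − 45.00° = -45.00°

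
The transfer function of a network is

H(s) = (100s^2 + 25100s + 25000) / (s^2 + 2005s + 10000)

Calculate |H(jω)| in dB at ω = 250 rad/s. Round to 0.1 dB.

24.9 dB

Substitute s = j250:
Numerator: 100(j250)^2 + 25100(j250) + 25000 = -6225000 + j6275000
Denominator: (j250)^2 + 2005(j250) + 10000 = -52500 + j501250
|N| = √(6225000² + 6275000²) ≈ 8.8389e+06, ∠N ≈ 134.77°
|D| = √(52500² + 501250²) ≈ 5.0399e+05, ∠D ≈ 95.98°
|H| = 8.8389e+06 / 5.0399e+05 ≈ 17.538
Gain = 20 log₁₀(17.538) ≈ 24.88 dB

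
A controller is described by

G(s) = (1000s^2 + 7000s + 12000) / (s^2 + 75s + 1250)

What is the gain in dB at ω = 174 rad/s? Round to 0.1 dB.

Substitute s = j174:
Numerator: 1000(j174)^2 + 7000(j174) + 12000 = -30264000 + j1218000
Denominator: (j174)^2 + 75(j174) + 1250 = -29026 + j13050
|N| = √(30264000² + 1218000²) ≈ 3.0288e+07, ∠N ≈ 177.70°
|D| = √(29026² + 13050²) ≈ 31825, ∠D ≈ 155.79°
|G| = 3.0288e+07 / 31825 ≈ 951.7
Gain = 20 log₁₀(951.7) ≈ 59.57 dB

59.6 dB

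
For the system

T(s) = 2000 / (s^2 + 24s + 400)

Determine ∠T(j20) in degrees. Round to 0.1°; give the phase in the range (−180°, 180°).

-90.0°

At s = jω = j20:
quadratic: (j20)² + 24·j20 + 400 = 0 + j480 → |·| ≈ 480, ∠ ≈ 90.00°
∠T = 0.00° − 90.00° = -90.00°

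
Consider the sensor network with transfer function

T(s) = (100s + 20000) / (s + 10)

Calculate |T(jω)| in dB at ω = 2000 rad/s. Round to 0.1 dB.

40.0 dB

Substitute s = j2000:
Numerator: 100(j2000) + 20000 = 20000 + j200000
Denominator: (j2000) + 10 = 10 + j2000
|N| = √(20000² + 200000²) ≈ 2.01e+05, ∠N ≈ 84.29°
|D| = √(10² + 2000²) ≈ 2000, ∠D ≈ 89.71°
|T| = 2.01e+05 / 2000 ≈ 100.5
Gain = 20 log₁₀(100.5) ≈ 40.04 dB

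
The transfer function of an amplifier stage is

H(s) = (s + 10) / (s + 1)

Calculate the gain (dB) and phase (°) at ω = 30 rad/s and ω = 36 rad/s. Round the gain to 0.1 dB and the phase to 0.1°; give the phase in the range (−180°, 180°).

ω = 30: 0.5 dB, -16.5°; ω = 36: 0.3 dB, -13.9°

Substitute s = j30:
Numerator: (j30) + 10 = 10 + j30
Denominator: (j30) + 1 = 1 + j30
|N| = √(10² + 30²) ≈ 31.623, ∠N ≈ 71.57°
|D| = √(1² + 30²) ≈ 30.017, ∠D ≈ 88.09°
|H| = 31.623 / 30.017 ≈ 1.0535
Gain = 20 log₁₀(1.0535) ≈ 0.45 dB
∠H = 71.57° − 88.09° = -16.52°

Substitute s = j36:
Numerator: (j36) + 10 = 10 + j36
Denominator: (j36) + 1 = 1 + j36
|N| = √(10² + 36²) ≈ 37.363, ∠N ≈ 74.48°
|D| = √(1² + 36²) ≈ 36.014, ∠D ≈ 88.41°
|H| = 37.363 / 36.014 ≈ 1.0375
Gain = 20 log₁₀(1.0375) ≈ 0.32 dB
∠H = 74.48° − 88.41° = -13.93°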